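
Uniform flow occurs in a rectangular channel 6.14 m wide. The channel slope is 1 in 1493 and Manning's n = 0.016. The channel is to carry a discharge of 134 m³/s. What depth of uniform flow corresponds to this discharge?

y_n = 7.94 m

Manning's equation rearranged: A R^(2/3) = nQ / (1·√S) = 0.016 × 134 / (√0.0006698) = 82.84.
At y = 10 m: A R^(2/3) = 108.5 — high.
At y = 7.94 m: A R^(2/3) = 82.81 — matches.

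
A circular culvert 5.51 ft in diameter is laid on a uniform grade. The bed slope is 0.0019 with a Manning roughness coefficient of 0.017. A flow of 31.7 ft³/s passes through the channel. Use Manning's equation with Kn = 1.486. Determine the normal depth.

Manning's equation rearranged: A R^(2/3) = nQ / (1.486·√S) = 0.017 × 31.7 / (1.486 × √0.0019) = 8.32.
Trying y = 1.47 ft: A R^(2/3) = 4.598 — low.
Trying y = 2 ft: A R^(2/3) = 8.311 — matches.

y_n = 2 ft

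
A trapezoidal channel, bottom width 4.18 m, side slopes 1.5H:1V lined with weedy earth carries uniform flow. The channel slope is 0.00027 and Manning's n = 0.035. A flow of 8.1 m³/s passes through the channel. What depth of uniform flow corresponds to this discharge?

y_n = 2.03 m

Manning's equation rearranged: A R^(2/3) = nQ / (1·√S) = 0.035 × 8.1 / (√0.00027) = 17.25.
At y = 2.24 m: A R^(2/3) = 20.91 — high.
At y = 2.03 m: A R^(2/3) = 17.25 — ≈ 17.25.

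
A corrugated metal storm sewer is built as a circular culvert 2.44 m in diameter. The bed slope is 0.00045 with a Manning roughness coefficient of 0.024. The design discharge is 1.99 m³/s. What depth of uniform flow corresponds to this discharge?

y_n = 1.46 m

Manning's equation rearranged: A R^(2/3) = nQ / (1·√S) = 0.024 × 1.99 / (√0.00045) = 2.251.
At y = 1.79 m: A R^(2/3) = 2.987 — over.
At y = 1.46 m: A R^(2/3) = 2.25 — close enough.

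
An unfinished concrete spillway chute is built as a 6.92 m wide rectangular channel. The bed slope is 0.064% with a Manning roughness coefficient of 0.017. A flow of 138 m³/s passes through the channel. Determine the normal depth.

Manning's equation rearranged: A R^(2/3) = nQ / (1·√S) = 0.017 × 138 / (√0.00064) = 92.73.
At y = 6.08 m: A R^(2/3) = 71.28 — short.
At y = 9.26 m: A R^(2/3) = 118.6 — over.
At y = 7.54 m: A R^(2/3) = 92.79 — matches.

y_n = 7.54 m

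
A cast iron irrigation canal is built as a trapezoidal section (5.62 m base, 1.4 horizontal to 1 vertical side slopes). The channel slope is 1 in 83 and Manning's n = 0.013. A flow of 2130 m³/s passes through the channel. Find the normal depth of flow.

y_n = 6.96 m

Manning's equation rearranged: A R^(2/3) = nQ / (1·√S) = 0.013 × 2130 / (√0.01205) = 252.3.
At y = 8.64 m: A R^(2/3) = 406.6 — over.
At y = 5.81 m: A R^(2/3) = 170.6 — short.
At y = 6.96 m: A R^(2/3) = 251.9 — matches.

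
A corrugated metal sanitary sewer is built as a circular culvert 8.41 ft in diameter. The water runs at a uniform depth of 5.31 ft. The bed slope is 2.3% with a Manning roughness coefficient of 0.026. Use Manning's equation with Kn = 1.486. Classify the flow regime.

supercritical

For a circular section of diameter D = 8.41 ft at depth y = 5.31 ft, the central angle is θ = 2 arccos(1 − 2y/D) = 3.673 rad. Then A = (D²/8)(θ − sin θ) = 36.96 ft² and P = Dθ/2 = 15.45 ft.
Hydraulic radius R = A/P = 36.96/15.45 = 2.393 ft.
V = (1.486/n) R^(2/3) √S = (1.486/0.026) × 2.393^(2/3) × √0.023 = 15.51 ft/s. Hydraulic depth D_h = A/T = 36.96/8.114 = 4.555 ft.
Froude number Fr = V/√(g·D_h) = 15.51/√(32.2×4.555) = 1.28, which is greater than 1, so the flow is supercritical.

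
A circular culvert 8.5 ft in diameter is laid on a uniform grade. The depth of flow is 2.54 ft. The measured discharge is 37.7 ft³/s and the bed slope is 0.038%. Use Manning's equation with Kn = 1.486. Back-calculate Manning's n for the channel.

For a circular section of diameter D = 8.5 ft at depth y = 2.54 ft, the central angle is θ = 2 arccos(1 − 2y/D) = 2.313 rad. Then A = (D²/8)(θ − sin θ) = 14.24 ft² and P = Dθ/2 = 9.832 ft.
Hydraulic radius R = A/P = 14.24/9.832 = 1.448 ft.
Rearranging Manning's equation: n = (1.486/Q) A R^(2/3) S^(1/2) = (1.486/37.7) × 14.24 × 1.448^(2/3) × √0.00038 = 0.014.

n = 0.014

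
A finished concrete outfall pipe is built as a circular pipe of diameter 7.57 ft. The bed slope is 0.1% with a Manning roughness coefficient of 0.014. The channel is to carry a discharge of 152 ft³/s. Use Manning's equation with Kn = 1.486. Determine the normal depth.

y_n = 4.48 ft

Manning's equation rearranged: A R^(2/3) = nQ / (1.486·√S) = 0.014 × 152 / (1.486 × √0.001) = 45.28.
Trying y = 3.56 ft: A R^(2/3) = 30.99 — too small.
Trying y = 4.48 ft: A R^(2/3) = 45.3 — ≈ 45.28.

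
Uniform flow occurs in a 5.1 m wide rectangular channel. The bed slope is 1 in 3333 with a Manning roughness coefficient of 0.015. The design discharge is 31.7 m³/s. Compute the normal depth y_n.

y_n = 4.01 m

Manning's equation rearranged: A R^(2/3) = nQ / (1·√S) = 0.015 × 31.7 / (√0.0003) = 27.45.
Trying y = 3.17 m: A R^(2/3) = 20.36 — short.
Trying y = 4.59 m: A R^(2/3) = 32.55 — over.
Trying y = 4.01 m: A R^(2/3) = 27.49 — matches.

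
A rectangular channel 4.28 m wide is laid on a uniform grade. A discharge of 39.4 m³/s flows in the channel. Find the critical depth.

For a rectangular channel, critical depth y_c = (q²/g)^(1/3) where q = Q/b = 39.4/4.28 = 9.206 m²/s.
So y_c = (9.206²/9.81)^(1/3) = 2.05 m.

y_c = 2.05 m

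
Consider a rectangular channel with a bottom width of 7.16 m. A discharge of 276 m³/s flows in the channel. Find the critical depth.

y_c = 5.33 m

For a rectangular channel, critical depth y_c = (q²/g)^(1/3) where q = Q/b = 276/7.16 = 38.55 m²/s.
So y_c = (38.55²/9.81)^(1/3) = 5.33 m.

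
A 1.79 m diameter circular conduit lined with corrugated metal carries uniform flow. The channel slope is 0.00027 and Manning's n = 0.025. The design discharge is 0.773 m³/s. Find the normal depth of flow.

y_n = 1.21 m

Manning's equation rearranged: A R^(2/3) = nQ / (1·√S) = 0.025 × 0.773 / (√0.00027) = 1.176.
Try y = 0.853 m: A R^(2/3) = 0.6779 — low.
Try y = 1.37 m: A R^(2/3) = 1.374 — high.
Try y = 1.21 m: A R^(2/3) = 1.176 — close enough.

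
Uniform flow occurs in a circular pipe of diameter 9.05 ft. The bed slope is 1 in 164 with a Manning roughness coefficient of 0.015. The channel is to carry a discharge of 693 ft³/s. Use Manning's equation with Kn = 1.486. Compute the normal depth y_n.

y_n = 6.17 ft

Manning's equation rearranged: A R^(2/3) = nQ / (1.486·√S) = 0.015 × 693 / (1.486 × √0.006098) = 89.58.
At y = 7.32 ft: A R^(2/3) = 109.5 — over.
At y = 5.54 ft: A R^(2/3) = 76.78 — short.
At y = 6.17 ft: A R^(2/3) = 89.61 — close enough.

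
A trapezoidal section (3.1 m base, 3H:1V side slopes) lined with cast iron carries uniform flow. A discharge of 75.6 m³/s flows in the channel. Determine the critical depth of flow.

y_c = 2.19 m

At critical depth, Q² T / (g A³) = 1, i.e. A³/T = Q²/g = 75.6²/9.81 = 582.6.
At y = 1.62 m: A³/T = 167.3 — too small.
At y = 2.72 m: A³/T = 1479 — too large.
At y = 2.19 m: A³/T = 584.8 — matches.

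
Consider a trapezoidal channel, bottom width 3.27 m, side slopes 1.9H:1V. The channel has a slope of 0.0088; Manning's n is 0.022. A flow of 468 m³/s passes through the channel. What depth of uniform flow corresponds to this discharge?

Manning's equation rearranged: A R^(2/3) = nQ / (1·√S) = 0.022 × 468 / (√0.0088) = 109.8.
At y = 3.98 m: A R^(2/3) = 71.09 — too small.
At y = 5.65 m: A R^(2/3) = 160 — too large.
At y = 4.81 m: A R^(2/3) = 109.8 — matches.

y_n = 4.81 m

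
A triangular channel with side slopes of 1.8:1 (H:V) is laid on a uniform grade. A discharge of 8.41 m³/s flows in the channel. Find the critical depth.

At critical depth, Q² T / (g A³) = 1, i.e. A³/T = Q²/g = 8.41²/9.81 = 7.21.
At y = 1.6 m: A³/T = 16.99 — too large.
At y = 1.14 m: A³/T = 3.119 — too small.
At y = 1.35 m: A³/T = 7.264 — matches.

y_c = 1.35 m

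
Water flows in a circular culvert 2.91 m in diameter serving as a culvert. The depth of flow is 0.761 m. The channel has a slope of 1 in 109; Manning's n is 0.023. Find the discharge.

Q = 3.35 m³/s

For a circular section of diameter D = 2.91 m at depth y = 0.761 m, the central angle is θ = 2 arccos(1 − 2y/D) = 2.147 rad. Then A = (D²/8)(θ − sin θ) = 1.385 m² and P = Dθ/2 = 3.124 m.
Hydraulic radius R = A/P = 1.385/3.124 = 0.4434 m.
Manning's equation: Q = (1/n) A R^(2/3) S^(1/2) = (1/0.023) × 1.385 × 0.4434^(2/3) × 0.009174^(1/2) = 3.35 m³/s.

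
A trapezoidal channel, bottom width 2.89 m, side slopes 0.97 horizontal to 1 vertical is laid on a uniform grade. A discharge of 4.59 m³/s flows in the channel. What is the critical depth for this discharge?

y_c = 0.593 m

At critical depth, Q² T / (g A³) = 1, i.e. A³/T = Q²/g = 4.59²/9.81 = 2.148.
Try y = 0.709 m: A³/T = 3.826 — too large.
Try y = 0.41 m: A³/T = 0.6646 — too small.
Try y = 0.593 m: A³/T = 2.147 — close enough.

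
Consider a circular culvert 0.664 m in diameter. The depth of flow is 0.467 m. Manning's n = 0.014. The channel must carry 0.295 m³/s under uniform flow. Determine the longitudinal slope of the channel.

S = 0.0022

For a circular section of diameter D = 0.664 m at depth y = 0.467 m, the central angle is θ = 2 arccos(1 − 2y/D) = 3.979 rad. Then A = (D²/8)(θ − sin θ) = 0.2602 m² and P = Dθ/2 = 1.321 m.
Hydraulic radius R = A/P = 0.2602/1.321 = 0.197 m.
From Manning's equation, S = [nQ / (1 A R^(2/3))]² = [0.014 × 0.295 / (1 × 0.2602 × 0.197^(2/3))]² = 0.0022.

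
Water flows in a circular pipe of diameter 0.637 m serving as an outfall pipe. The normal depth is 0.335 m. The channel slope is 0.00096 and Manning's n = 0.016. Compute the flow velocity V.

For a circular section of diameter D = 0.637 m at depth y = 0.335 m, the central angle is θ = 2 arccos(1 − 2y/D) = 3.245 rad. Then A = (D²/8)(θ − sin θ) = 0.1699 m² and P = Dθ/2 = 1.034 m.
Hydraulic radius R = A/P = 0.1699/1.034 = 0.1643 m.
From Manning's equation, V = (1/n) R^(2/3) S^(1/2) = (1/0.016) × 0.1643^(2/3) × 0.00096^(1/2) = 0.581 m/s.

V = 0.581 m/s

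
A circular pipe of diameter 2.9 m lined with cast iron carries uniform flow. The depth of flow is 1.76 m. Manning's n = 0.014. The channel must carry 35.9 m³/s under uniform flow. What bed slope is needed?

S = 0.019

For a circular section of diameter D = 2.9 m at depth y = 1.76 m, the central angle is θ = 2 arccos(1 − 2y/D) = 3.573 rad. Then A = (D²/8)(θ − sin θ) = 4.195 m² and P = Dθ/2 = 5.18 m.
Hydraulic radius R = A/P = 4.195/5.18 = 0.8098 m.
From Manning's equation, S = [nQ / (1 A R^(2/3))]² = [0.014 × 35.9 / (1 × 4.195 × 0.8098^(2/3))]² = 0.019.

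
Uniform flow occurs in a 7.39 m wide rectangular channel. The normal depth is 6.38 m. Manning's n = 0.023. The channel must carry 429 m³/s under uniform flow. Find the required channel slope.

S = 0.0141

Flow area A = b·y = 7.39 × 6.38 = 47.15 m². Wetted perimeter P = b + 2y = 7.39 + 2×6.38 = 20.15 m.
Hydraulic radius R = A/P = 47.15/20.15 = 2.34 m.
From Manning's equation, S = [nQ / (1 A R^(2/3))]² = [0.023 × 429 / (1 × 47.15 × 2.34^(2/3))]² = 0.0141.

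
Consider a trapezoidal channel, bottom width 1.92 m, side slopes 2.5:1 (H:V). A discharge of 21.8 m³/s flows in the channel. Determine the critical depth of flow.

y_c = 1.4 m

At critical depth, Q² T / (g A³) = 1, i.e. A³/T = Q²/g = 21.8²/9.81 = 48.44.
Try y = 1.72 m: A³/T = 116.4 — too large.
Try y = 1.17 m: A³/T = 23.44 — too small.
Try y = 1.4 m: A³/T = 48.98 — close enough.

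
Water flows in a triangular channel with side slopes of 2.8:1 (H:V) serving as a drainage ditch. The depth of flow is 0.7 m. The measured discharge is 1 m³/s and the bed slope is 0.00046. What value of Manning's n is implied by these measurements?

For a triangular section with side slope z = 2.8: A = zy² = 2.8×0.7² = 1.372 m²; P = 2y√(1+z²) = 2×0.7×2.973 = 4.162 m.
Hydraulic radius R = A/P = 1.372/4.162 = 0.3296 m.
Rearranging Manning's equation: n = (1/Q) A R^(2/3) S^(1/2) = (1/1) × 1.372 × 0.3296^(2/3) × √0.00046 = 0.014.

n = 0.014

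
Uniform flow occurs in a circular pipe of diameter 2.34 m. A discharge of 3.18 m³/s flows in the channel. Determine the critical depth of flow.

y_c = 0.809 m

At critical depth, Q² T / (g A³) = 1, i.e. A³/T = Q²/g = 3.18²/9.81 = 1.031.
Try y = 0.923 m: A³/T = 1.713 — too large.
Try y = 0.664 m: A³/T = 0.48 — too small.
Try y = 0.809 m: A³/T = 1.031 — ≈ 1.031.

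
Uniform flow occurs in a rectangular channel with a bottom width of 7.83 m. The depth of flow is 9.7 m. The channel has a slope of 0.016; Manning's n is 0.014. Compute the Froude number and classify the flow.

supercritical

Flow area A = b·y = 7.83 × 9.7 = 75.95 m². Wetted perimeter P = b + 2y = 7.83 + 2×9.7 = 27.23 m.
Hydraulic radius R = A/P = 75.95/27.23 = 2.789 m.
V = (1/n) R^(2/3) √S = (1/0.014) × 2.789^(2/3) × √0.016 = 17.9 m/s. Hydraulic depth D_h = A/T = 75.95/7.83 = 9.7 m.
Froude number Fr = V/√(g·D_h) = 17.9/√(9.81×9.7) = 1.84, which is greater than 1, so the flow is supercritical.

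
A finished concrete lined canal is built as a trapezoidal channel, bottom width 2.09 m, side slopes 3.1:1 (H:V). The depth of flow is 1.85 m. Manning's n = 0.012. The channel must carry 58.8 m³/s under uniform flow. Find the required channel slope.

S = 0.0023

With bottom width b = 2.09 m and side slope z = 3.1: A = (b + zy)y = (2.09 + 3.1×1.85)×1.85 = 14.48 m²; P = b + 2y√(1+z²) = 2.09 + 2×1.85×3.257 = 14.14 m.
Hydraulic radius R = A/P = 14.48/14.14 = 1.024 m.
From Manning's equation, S = [nQ / (1 A R^(2/3))]² = [0.012 × 58.8 / (1 × 14.48 × 1.024^(2/3))]² = 0.0023.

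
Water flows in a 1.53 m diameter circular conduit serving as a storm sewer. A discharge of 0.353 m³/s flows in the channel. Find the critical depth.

y_c = 0.295 m

At critical depth, Q² T / (g A³) = 1, i.e. A³/T = Q²/g = 0.353²/9.81 = 0.0127.
At y = 0.374 m: A³/T = 0.03211 — high.
At y = 0.209 m: A³/T = 0.003273 — low.
At y = 0.295 m: A³/T = 0.0127 — matches.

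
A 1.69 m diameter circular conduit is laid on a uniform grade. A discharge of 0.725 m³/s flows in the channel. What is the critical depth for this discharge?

At critical depth, Q² T / (g A³) = 1, i.e. A³/T = Q²/g = 0.725²/9.81 = 0.05358.
Try y = 0.359 m: A³/T = 0.03051 — too small.
Try y = 0.473 m: A³/T = 0.08941 — too large.
Try y = 0.415 m: A³/T = 0.05374 — matches.

y_c = 0.415 m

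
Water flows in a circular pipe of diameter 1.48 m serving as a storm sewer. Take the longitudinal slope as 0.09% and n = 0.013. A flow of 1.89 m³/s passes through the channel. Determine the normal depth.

Manning's equation rearranged: A R^(2/3) = nQ / (1·√S) = 0.013 × 1.89 / (√0.0009) = 0.819.
At y = 1.38 m: A R^(2/3) = 0.9535 — over.
At y = 1.01 m: A R^(2/3) = 0.7177 — short.
At y = 1.12 m: A R^(2/3) = 0.8169 — matches.

y_n = 1.12 m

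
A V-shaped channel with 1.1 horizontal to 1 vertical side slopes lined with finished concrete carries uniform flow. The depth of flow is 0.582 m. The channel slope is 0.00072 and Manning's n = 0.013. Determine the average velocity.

V = 0.742 m/s

For a triangular section with side slope z = 1.1: A = zy² = 1.1×0.582² = 0.3726 m²; P = 2y√(1+z²) = 2×0.582×1.487 = 1.73 m.
Hydraulic radius R = A/P = 0.3726/1.73 = 0.2153 m.
From Manning's equation, V = (1/n) R^(2/3) S^(1/2) = (1/0.013) × 0.2153^(2/3) × 0.00072^(1/2) = 0.742 m/s.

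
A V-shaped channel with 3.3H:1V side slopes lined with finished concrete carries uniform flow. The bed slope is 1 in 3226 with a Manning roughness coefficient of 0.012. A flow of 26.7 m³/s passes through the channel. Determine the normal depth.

Manning's equation rearranged: A R^(2/3) = nQ / (1·√S) = 0.012 × 26.7 / (√0.00031) = 18.2.
At y = 1.76 m: A R^(2/3) = 9.116 — too small.
At y = 2.92 m: A R^(2/3) = 35.17 — too large.
At y = 2.28 m: A R^(2/3) = 18.18 — matches.

y_n = 2.28 m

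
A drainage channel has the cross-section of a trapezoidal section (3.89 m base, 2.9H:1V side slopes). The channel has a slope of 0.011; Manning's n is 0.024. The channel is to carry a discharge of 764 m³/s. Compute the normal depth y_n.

y_n = 4.98 m

Manning's equation rearranged: A R^(2/3) = nQ / (1·√S) = 0.024 × 764 / (√0.011) = 174.8.
Try y = 3.58 m: A R^(2/3) = 80.46 — low.
Try y = 6.05 m: A R^(2/3) = 279.4 — high.
Try y = 4.98 m: A R^(2/3) = 174.8 — matches.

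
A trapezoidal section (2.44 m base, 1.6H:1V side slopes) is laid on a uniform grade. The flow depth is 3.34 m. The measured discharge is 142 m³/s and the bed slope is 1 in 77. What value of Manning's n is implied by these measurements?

n = 0.03

With bottom width b = 2.44 m and side slope z = 1.6: A = (b + zy)y = (2.44 + 1.6×3.34)×3.34 = 26 m²; P = b + 2y√(1+z²) = 2.44 + 2×3.34×1.887 = 15.04 m.
Hydraulic radius R = A/P = 26/15.04 = 1.728 m.
Rearranging Manning's equation: n = (1/Q) A R^(2/3) S^(1/2) = (1/142) × 26 × 1.728^(2/3) × √0.01299 = 0.03.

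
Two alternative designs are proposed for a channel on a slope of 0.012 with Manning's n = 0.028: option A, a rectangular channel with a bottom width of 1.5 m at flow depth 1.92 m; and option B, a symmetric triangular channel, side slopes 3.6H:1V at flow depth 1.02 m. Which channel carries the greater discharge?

Channel A: Flow area A = b·y = 1.5 × 1.92 = 2.88 m². Wetted perimeter P = b + 2y = 1.5 + 2×1.92 = 5.34 m. Hydraulic radius R = A/P = 2.88/5.34 = 0.5393 m. Q_A = (1/0.028)·2.88·0.5393^(2/3)·√0.012 = 7.466 m³/s.
Channel B: For a triangular section with side slope z = 3.6: A = zy² = 3.6×1.02² = 3.745 m²; P = 2y√(1+z²) = 2×1.02×3.736 = 7.622 m. Hydraulic radius R = A/P = 3.745/7.622 = 0.4914 m. Q_B = (1/0.028)·3.745·0.4914^(2/3)·√0.012 = 9.125 m³/s.
Q_A = 7.466 m³/s vs Q_B = 9.125 m³/s, so channel B carries more.

channel B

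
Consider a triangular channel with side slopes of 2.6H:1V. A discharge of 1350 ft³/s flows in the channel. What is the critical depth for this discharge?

At critical depth, Q² T / (g A³) = 1, i.e. A³/T = Q²/g = 1350²/32.2 = 56600.
Try y = 7.85 ft: A³/T = 100800 — too large.
Try y = 5.48 ft: A³/T = 16700 — too small.
Try y = 6.99 ft: A³/T = 56400 — close enough.

y_c = 6.99 ft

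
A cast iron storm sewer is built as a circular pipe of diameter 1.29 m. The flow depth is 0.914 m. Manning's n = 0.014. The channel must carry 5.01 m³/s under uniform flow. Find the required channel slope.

S = 0.018

For a circular section of diameter D = 1.29 m at depth y = 0.914 m, the central angle is θ = 2 arccos(1 − 2y/D) = 4.002 rad. Then A = (D²/8)(θ − sin θ) = 0.9902 m² and P = Dθ/2 = 2.581 m.
Hydraulic radius R = A/P = 0.9902/2.581 = 0.3836 m.
From Manning's equation, S = [nQ / (1 A R^(2/3))]² = [0.014 × 5.01 / (1 × 0.9902 × 0.3836^(2/3))]² = 0.018.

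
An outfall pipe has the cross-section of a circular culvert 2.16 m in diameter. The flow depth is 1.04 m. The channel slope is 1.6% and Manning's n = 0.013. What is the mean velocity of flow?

V = 6.35 m/s

For a circular section of diameter D = 2.16 m at depth y = 1.04 m, the central angle is θ = 2 arccos(1 − 2y/D) = 3.068 rad. Then A = (D²/8)(θ − sin θ) = 1.746 m² and P = Dθ/2 = 3.313 m.
Hydraulic radius R = A/P = 1.746/3.313 = 0.527 m.
From Manning's equation, V = (1/n) R^(2/3) S^(1/2) = (1/0.013) × 0.527^(2/3) × 0.016^(1/2) = 6.35 m/s.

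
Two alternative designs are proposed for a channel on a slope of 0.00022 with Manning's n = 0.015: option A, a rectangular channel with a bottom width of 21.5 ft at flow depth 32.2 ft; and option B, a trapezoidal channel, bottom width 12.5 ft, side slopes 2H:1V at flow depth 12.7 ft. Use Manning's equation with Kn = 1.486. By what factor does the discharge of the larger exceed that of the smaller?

1.59

Channel A: Flow area A = b·y = 21.5 × 32.2 = 692.3 ft². Wetted perimeter P = b + 2y = 21.5 + 2×32.2 = 85.9 ft. Hydraulic radius R = A/P = 692.3/85.9 = 8.059 ft. Q_A = (1.486/0.015)·692.3·8.059^(2/3)·√0.00022 = 4089 ft³/s.
Channel B: With bottom width b = 12.5 ft and side slope z = 2: A = (b + zy)y = (12.5 + 2×12.7)×12.7 = 481.3 ft²; P = b + 2y√(1+z²) = 12.5 + 2×12.7×2.236 = 69.3 ft. Hydraulic radius R = A/P = 481.3/69.3 = 6.946 ft. Q_B = (1.486/0.015)·481.3·6.946^(2/3)·√0.00022 = 2575 ft³/s.
The larger discharge is 4089 ft³/s and the smaller is 2575 ft³/s; the ratio is 1.59.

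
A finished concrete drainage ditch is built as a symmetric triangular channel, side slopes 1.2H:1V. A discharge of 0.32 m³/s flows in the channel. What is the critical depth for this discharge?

y_c = 0.429 m

At critical depth, Q² T / (g A³) = 1, i.e. A³/T = Q²/g = 0.32²/9.81 = 0.01044.
Try y = 0.543 m: A³/T = 0.03399 — over.
Try y = 0.335 m: A³/T = 0.003038 — short.
Try y = 0.429 m: A³/T = 0.01046 — matches.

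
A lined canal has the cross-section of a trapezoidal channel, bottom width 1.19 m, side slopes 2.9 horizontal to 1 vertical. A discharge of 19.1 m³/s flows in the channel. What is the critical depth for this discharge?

At critical depth, Q² T / (g A³) = 1, i.e. A³/T = Q²/g = 19.1²/9.81 = 37.19.
Trying y = 1.16 m: A³/T = 18.62 — short.
Trying y = 1.36 m: A³/T = 37.5 — matches.

y_c = 1.36 m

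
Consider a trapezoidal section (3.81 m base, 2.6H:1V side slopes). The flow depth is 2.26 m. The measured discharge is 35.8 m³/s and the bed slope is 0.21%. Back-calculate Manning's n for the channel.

With bottom width b = 3.81 m and side slope z = 2.6: A = (b + zy)y = (3.81 + 2.6×2.26)×2.26 = 21.89 m²; P = b + 2y√(1+z²) = 3.81 + 2×2.26×2.786 = 16.4 m.
Hydraulic radius R = A/P = 21.89/16.4 = 1.335 m.
Rearranging Manning's equation: n = (1/Q) A R^(2/3) S^(1/2) = (1/35.8) × 21.89 × 1.335^(2/3) × √0.0021 = 0.034.

n = 0.034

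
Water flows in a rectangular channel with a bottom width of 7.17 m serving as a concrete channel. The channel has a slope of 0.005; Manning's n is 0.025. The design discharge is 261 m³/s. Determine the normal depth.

Manning's equation rearranged: A R^(2/3) = nQ / (1·√S) = 0.025 × 261 / (√0.005) = 92.28.
At y = 9.1 m: A R^(2/3) = 122.5 — over.
At y = 6.41 m: A R^(2/3) = 80.06 — short.
At y = 7.19 m: A R^(2/3) = 92.21 — matches.

y_n = 7.19 m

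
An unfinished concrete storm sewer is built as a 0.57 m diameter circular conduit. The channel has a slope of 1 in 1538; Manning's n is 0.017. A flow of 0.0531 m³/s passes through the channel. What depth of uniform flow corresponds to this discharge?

y_n = 0.288 m

Manning's equation rearranged: A R^(2/3) = nQ / (1·√S) = 0.017 × 0.0531 / (√0.0006502) = 0.0354.
Trying y = 0.221 m: A R^(2/3) = 0.02215 — too small.
Trying y = 0.343 m: A R^(2/3) = 0.04698 — too large.
Trying y = 0.288 m: A R^(2/3) = 0.03543 — matches.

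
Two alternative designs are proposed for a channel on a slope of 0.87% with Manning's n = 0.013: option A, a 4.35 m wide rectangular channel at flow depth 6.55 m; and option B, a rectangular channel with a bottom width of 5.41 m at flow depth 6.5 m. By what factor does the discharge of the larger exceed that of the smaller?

Channel A: Flow area A = b·y = 4.35 × 6.55 = 28.49 m². Wetted perimeter P = b + 2y = 4.35 + 2×6.55 = 17.45 m. Hydraulic radius R = A/P = 28.49/17.45 = 1.633 m. Q_A = (1/0.013)·28.49·1.633^(2/3)·√0.0087 = 283.5 m³/s.
Channel B: Flow area A = b·y = 5.41 × 6.5 = 35.16 m². Wetted perimeter P = b + 2y = 5.41 + 2×6.5 = 18.41 m. Hydraulic radius R = A/P = 35.16/18.41 = 1.91 m. Q_B = (1/0.013)·35.16·1.91^(2/3)·√0.0087 = 388.4 m³/s.
The larger discharge is 388.4 m³/s and the smaller is 283.5 m³/s; the ratio is 1.37.

1.37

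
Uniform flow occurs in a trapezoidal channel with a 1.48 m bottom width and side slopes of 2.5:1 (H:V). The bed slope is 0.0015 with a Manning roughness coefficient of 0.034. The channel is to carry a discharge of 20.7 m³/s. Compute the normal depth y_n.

y_n = 2.27 m

Manning's equation rearranged: A R^(2/3) = nQ / (1·√S) = 0.034 × 20.7 / (√0.0015) = 18.17.
Trying y = 1.56 m: A R^(2/3) = 7.527 — too small.
Trying y = 2.27 m: A R^(2/3) = 18.19 — matches.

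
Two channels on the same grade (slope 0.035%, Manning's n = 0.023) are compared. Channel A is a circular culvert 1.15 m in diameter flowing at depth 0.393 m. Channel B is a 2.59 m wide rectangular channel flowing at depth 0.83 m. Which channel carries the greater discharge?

channel B

Channel A: For a circular section of diameter D = 1.15 m at depth y = 0.393 m, the central angle is θ = 2 arccos(1 − 2y/D) = 2.497 rad. Then A = (D²/8)(θ − sin θ) = 0.3136 m² and P = Dθ/2 = 1.436 m. Hydraulic radius R = A/P = 0.3136/1.436 = 0.2184 m. Q_A = (1/0.023)·0.3136·0.2184^(2/3)·√0.00035 = 0.0925 m³/s.
Channel B: Flow area A = b·y = 2.59 × 0.83 = 2.15 m². Wetted perimeter P = b + 2y = 2.59 + 2×0.83 = 4.25 m. Hydraulic radius R = A/P = 2.15/4.25 = 0.5058 m. Q_B = (1/0.023)·2.15·0.5058^(2/3)·√0.00035 = 1.11 m³/s.
Q_A = 0.0925 m³/s vs Q_B = 1.11 m³/s, so channel B carries more.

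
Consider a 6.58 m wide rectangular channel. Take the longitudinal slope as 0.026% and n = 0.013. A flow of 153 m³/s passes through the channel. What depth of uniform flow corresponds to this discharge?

y_n = 10.2 m

Manning's equation rearranged: A R^(2/3) = nQ / (1·√S) = 0.013 × 153 / (√0.00026) = 123.4.
At y = 9.15 m: A R^(2/3) = 108.5 — too small.
At y = 10.2 m: A R^(2/3) = 123.2 — matches.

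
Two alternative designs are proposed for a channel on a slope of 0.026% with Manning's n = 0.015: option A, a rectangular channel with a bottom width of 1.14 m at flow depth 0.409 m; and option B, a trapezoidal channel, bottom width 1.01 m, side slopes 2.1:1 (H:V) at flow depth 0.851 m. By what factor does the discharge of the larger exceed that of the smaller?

Channel A: Flow area A = b·y = 1.14 × 0.409 = 0.4663 m². Wetted perimeter P = b + 2y = 1.14 + 2×0.409 = 1.958 m. Hydraulic radius R = A/P = 0.4663/1.958 = 0.2381 m. Q_A = (1/0.015)·0.4663·0.2381^(2/3)·√0.00026 = 0.1926 m³/s.
Channel B: With bottom width b = 1.01 m and side slope z = 2.1: A = (b + zy)y = (1.01 + 2.1×0.851)×0.851 = 2.38 m²; P = b + 2y√(1+z²) = 1.01 + 2×0.851×2.326 = 4.969 m. Hydraulic radius R = A/P = 2.38/4.969 = 0.4791 m. Q_B = (1/0.015)·2.38·0.4791^(2/3)·√0.00026 = 1.567 m³/s.
The larger discharge is 1.567 m³/s and the smaller is 0.1926 m³/s; the ratio is 8.14.

8.14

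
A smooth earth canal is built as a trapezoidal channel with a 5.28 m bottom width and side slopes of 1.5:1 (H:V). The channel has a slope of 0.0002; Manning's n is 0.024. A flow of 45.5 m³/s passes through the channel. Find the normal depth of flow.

y_n = 3.97 m

Manning's equation rearranged: A R^(2/3) = nQ / (1·√S) = 0.024 × 45.5 / (√0.0002) = 77.22.
At y = 4.55 m: A R^(2/3) = 102.5 — too large.
At y = 3.97 m: A R^(2/3) = 77.18 — ≈ 77.22.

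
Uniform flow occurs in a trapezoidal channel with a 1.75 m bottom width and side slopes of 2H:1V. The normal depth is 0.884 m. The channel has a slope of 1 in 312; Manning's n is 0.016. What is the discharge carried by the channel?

Q = 7.34 m³/s

With bottom width b = 1.75 m and side slope z = 2: A = (b + zy)y = (1.75 + 2×0.884)×0.884 = 3.11 m²; P = b + 2y√(1+z²) = 1.75 + 2×0.884×2.236 = 5.703 m.
Hydraulic radius R = A/P = 3.11/5.703 = 0.5453 m.
Manning's equation: Q = (1/n) A R^(2/3) S^(1/2) = (1/0.016) × 3.11 × 0.5453^(2/3) × 0.003205^(1/2) = 7.34 m³/s.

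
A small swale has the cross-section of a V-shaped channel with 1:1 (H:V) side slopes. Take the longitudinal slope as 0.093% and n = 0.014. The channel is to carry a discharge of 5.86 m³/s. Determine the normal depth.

y_n = 1.88 m

Manning's equation rearranged: A R^(2/3) = nQ / (1·√S) = 0.014 × 5.86 / (√0.00093) = 2.69.
At y = 1.3 m: A R^(2/3) = 1.007 — too small.
At y = 2.2 m: A R^(2/3) = 4.094 — too large.
At y = 1.88 m: A R^(2/3) = 2.692 — matches.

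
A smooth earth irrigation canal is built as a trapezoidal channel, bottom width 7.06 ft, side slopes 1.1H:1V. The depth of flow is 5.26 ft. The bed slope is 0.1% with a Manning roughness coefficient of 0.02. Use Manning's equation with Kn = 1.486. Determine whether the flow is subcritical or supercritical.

subcritical

With bottom width b = 7.06 ft and side slope z = 1.1: A = (b + zy)y = (7.06 + 1.1×5.26)×5.26 = 67.57 ft²; P = b + 2y√(1+z²) = 7.06 + 2×5.26×1.487 = 22.7 ft.
Hydraulic radius R = A/P = 67.57/22.7 = 2.977 ft.
V = (1.486/n) R^(2/3) √S = (1.486/0.02) × 2.977^(2/3) × √0.001 = 4.862 ft/s. Hydraulic depth D_h = A/T = 67.57/18.63 = 3.627 ft.
Froude number Fr = V/√(g·D_h) = 4.862/√(32.2×3.627) = 0.45, which is less than 1, so the flow is subcritical.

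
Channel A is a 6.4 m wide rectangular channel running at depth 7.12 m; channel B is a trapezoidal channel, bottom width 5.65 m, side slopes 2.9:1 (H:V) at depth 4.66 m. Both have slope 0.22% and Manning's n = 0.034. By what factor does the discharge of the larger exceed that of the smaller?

Channel A: Flow area A = b·y = 6.4 × 7.12 = 45.57 m². Wetted perimeter P = b + 2y = 6.4 + 2×7.12 = 20.64 m. Hydraulic radius R = A/P = 45.57/20.64 = 2.208 m. Q_A = (1/0.034)·45.57·2.208^(2/3)·√0.0022 = 106.6 m³/s.
Channel B: With bottom width b = 5.65 m and side slope z = 2.9: A = (b + zy)y = (5.65 + 2.9×4.66)×4.66 = 89.3 m²; P = b + 2y√(1+z²) = 5.65 + 2×4.66×3.068 = 34.24 m. Hydraulic radius R = A/P = 89.3/34.24 = 2.608 m. Q_B = (1/0.034)·89.3·2.608^(2/3)·√0.0022 = 233.4 m³/s.
The larger discharge is 233.4 m³/s and the smaller is 106.6 m³/s; the ratio is 2.19.

2.19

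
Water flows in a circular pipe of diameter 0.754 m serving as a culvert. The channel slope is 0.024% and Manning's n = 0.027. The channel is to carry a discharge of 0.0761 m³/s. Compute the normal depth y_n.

Manning's equation rearranged: A R^(2/3) = nQ / (1·√S) = 0.027 × 0.0761 / (√0.00024) = 0.1326.
At y = 0.46 m: A R^(2/3) = 0.1012 — low.
At y = 0.699 m: A R^(2/3) = 0.1578 — high.
At y = 0.561 m: A R^(2/3) = 0.1326 — ≈ 0.1326.

y_n = 0.561 m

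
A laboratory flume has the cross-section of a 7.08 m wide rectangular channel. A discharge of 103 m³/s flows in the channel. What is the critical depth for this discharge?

y_c = 2.78 m

For a rectangular channel, critical depth y_c = (q²/g)^(1/3) where q = Q/b = 103/7.08 = 14.55 m²/s.
So y_c = (14.55²/9.81)^(1/3) = 2.78 m.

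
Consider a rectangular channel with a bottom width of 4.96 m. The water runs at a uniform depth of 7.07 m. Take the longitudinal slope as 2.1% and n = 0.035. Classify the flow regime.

subcritical

Flow area A = b·y = 4.96 × 7.07 = 35.07 m². Wetted perimeter P = b + 2y = 4.96 + 2×7.07 = 19.1 m.
Hydraulic radius R = A/P = 35.07/19.1 = 1.836 m.
V = (1/n) R^(2/3) √S = (1/0.035) × 1.836^(2/3) × √0.021 = 6.208 m/s. Hydraulic depth D_h = A/T = 35.07/4.96 = 7.07 m.
Froude number Fr = V/√(g·D_h) = 6.208/√(9.81×7.07) = 0.745, which is less than 1, so the flow is subcritical.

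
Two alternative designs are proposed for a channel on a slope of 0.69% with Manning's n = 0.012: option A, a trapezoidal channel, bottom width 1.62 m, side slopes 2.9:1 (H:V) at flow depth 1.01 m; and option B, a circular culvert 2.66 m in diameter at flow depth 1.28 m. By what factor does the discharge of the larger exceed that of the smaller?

1.63

Channel A: With bottom width b = 1.62 m and side slope z = 2.9: A = (b + zy)y = (1.62 + 2.9×1.01)×1.01 = 4.594 m²; P = b + 2y√(1+z²) = 1.62 + 2×1.01×3.068 = 7.816 m. Hydraulic radius R = A/P = 4.594/7.816 = 0.5878 m. Q_A = (1/0.012)·4.594·0.5878^(2/3)·√0.0069 = 22.32 m³/s.
Channel B: For a circular section of diameter D = 2.66 m at depth y = 1.28 m, the central angle is θ = 2 arccos(1 − 2y/D) = 3.066 rad. Then A = (D²/8)(θ − sin θ) = 2.646 m² and P = Dθ/2 = 4.078 m. Hydraulic radius R = A/P = 2.646/4.078 = 0.6487 m. Q_B = (1/0.012)·2.646·0.6487^(2/3)·√0.0069 = 13.72 m³/s.
The larger discharge is 22.32 m³/s and the smaller is 13.72 m³/s; the ratio is 1.63.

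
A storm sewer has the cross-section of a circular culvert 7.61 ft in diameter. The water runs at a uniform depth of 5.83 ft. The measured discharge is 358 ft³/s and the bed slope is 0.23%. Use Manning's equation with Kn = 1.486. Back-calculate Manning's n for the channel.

n = 0.013

For a circular section of diameter D = 7.61 ft at depth y = 5.83 ft, the central angle is θ = 2 arccos(1 − 2y/D) = 4.264 rad. Then A = (D²/8)(θ − sin θ) = 37.39 ft² and P = Dθ/2 = 16.22 ft.
Hydraulic radius R = A/P = 37.39/16.22 = 2.305 ft.
Rearranging Manning's equation: n = (1.486/Q) A R^(2/3) S^(1/2) = (1.486/358) × 37.39 × 2.305^(2/3) × √0.0023 = 0.013.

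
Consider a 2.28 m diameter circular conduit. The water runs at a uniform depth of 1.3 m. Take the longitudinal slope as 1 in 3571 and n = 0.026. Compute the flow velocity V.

For a circular section of diameter D = 2.28 m at depth y = 1.3 m, the central angle is θ = 2 arccos(1 − 2y/D) = 3.423 rad. Then A = (D²/8)(θ − sin θ) = 2.405 m² and P = Dθ/2 = 3.902 m.
Hydraulic radius R = A/P = 2.405/3.902 = 0.6163 m.
From Manning's equation, V = (1/n) R^(2/3) S^(1/2) = (1/0.026) × 0.6163^(2/3) × 0.00028^(1/2) = 0.466 m/s.

V = 0.466 m/s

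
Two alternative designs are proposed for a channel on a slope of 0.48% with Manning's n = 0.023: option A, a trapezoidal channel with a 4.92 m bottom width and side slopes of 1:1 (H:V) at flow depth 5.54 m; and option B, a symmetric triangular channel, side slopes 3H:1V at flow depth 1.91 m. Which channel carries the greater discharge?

channel A

Channel A: With bottom width b = 4.92 m and side slope z = 1: A = (b + zy)y = (4.92 + 1×5.54)×5.54 = 57.95 m²; P = b + 2y√(1+z²) = 4.92 + 2×5.54×1.414 = 20.59 m. Hydraulic radius R = A/P = 57.95/20.59 = 2.814 m. Q_A = (1/0.023)·57.95·2.814^(2/3)·√0.0048 = 348 m³/s.
Channel B: For a triangular section with side slope z = 3: A = zy² = 3×1.91² = 10.94 m²; P = 2y√(1+z²) = 2×1.91×3.162 = 12.08 m. Hydraulic radius R = A/P = 10.94/12.08 = 0.906 m. Q_B = (1/0.023)·10.94·0.906^(2/3)·√0.0048 = 30.87 m³/s.
Q_A = 348 m³/s vs Q_B = 30.87 m³/s, so channel A carries more.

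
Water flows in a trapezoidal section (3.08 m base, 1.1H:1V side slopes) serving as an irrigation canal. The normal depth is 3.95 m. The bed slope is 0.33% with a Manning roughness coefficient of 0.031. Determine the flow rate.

With bottom width b = 3.08 m and side slope z = 1.1: A = (b + zy)y = (3.08 + 1.1×3.95)×3.95 = 29.33 m²; P = b + 2y√(1+z²) = 3.08 + 2×3.95×1.487 = 14.82 m.
Hydraulic radius R = A/P = 29.33/14.82 = 1.978 m.
Manning's equation: Q = (1/n) A R^(2/3) S^(1/2) = (1/0.031) × 29.33 × 1.978^(2/3) × 0.0033^(1/2) = 85.7 m³/s.

Q = 85.7 m³/s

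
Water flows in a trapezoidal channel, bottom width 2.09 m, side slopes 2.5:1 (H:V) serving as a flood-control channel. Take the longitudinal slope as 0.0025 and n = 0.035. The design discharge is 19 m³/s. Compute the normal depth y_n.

Manning's equation rearranged: A R^(2/3) = nQ / (1·√S) = 0.035 × 19 / (√0.0025) = 13.3.
Trying y = 1.68 m: A R^(2/3) = 10.2 — low.
Trying y = 2.2 m: A R^(2/3) = 18.84 — high.
Trying y = 1.89 m: A R^(2/3) = 13.31 — matches.

y_n = 1.89 m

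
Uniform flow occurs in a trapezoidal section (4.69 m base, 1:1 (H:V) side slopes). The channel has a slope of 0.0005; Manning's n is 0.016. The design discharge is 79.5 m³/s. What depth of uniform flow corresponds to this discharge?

Manning's equation rearranged: A R^(2/3) = nQ / (1·√S) = 0.016 × 79.5 / (√0.0005) = 56.89.
At y = 4.68 m: A R^(2/3) = 79.61 — over.
At y = 3.95 m: A R^(2/3) = 56.88 — matches.

y_n = 3.95 m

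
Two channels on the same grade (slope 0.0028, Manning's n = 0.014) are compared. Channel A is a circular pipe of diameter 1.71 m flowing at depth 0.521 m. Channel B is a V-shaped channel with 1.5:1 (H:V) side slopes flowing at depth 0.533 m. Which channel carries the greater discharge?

Channel A: For a circular section of diameter D = 1.71 m at depth y = 0.521 m, the central angle is θ = 2 arccos(1 − 2y/D) = 2.339 rad. Then A = (D²/8)(θ − sin θ) = 0.592 m² and P = Dθ/2 = 2 m. Hydraulic radius R = A/P = 0.592/2 = 0.296 m. Q_A = (1/0.014)·0.592·0.296^(2/3)·√0.0028 = 0.994 m³/s.
Channel B: For a triangular section with side slope z = 1.5: A = zy² = 1.5×0.533² = 0.4261 m²; P = 2y√(1+z²) = 2×0.533×1.803 = 1.922 m. Hydraulic radius R = A/P = 0.4261/1.922 = 0.2217 m. Q_B = (1/0.014)·0.4261·0.2217^(2/3)·√0.0028 = 0.5901 m³/s.
Q_A = 0.994 m³/s vs Q_B = 0.5901 m³/s, so channel A carries more.

channel A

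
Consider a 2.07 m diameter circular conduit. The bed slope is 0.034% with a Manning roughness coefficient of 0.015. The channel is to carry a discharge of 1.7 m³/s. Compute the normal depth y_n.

Manning's equation rearranged: A R^(2/3) = nQ / (1·√S) = 0.015 × 1.7 / (√0.00034) = 1.383.
Trying y = 0.924 m: A R^(2/3) = 0.8907 — short.
Trying y = 1.44 m: A R^(2/3) = 1.801 — over.
Trying y = 1.2 m: A R^(2/3) = 1.382 — ≈ 1.383.

y_n = 1.2 m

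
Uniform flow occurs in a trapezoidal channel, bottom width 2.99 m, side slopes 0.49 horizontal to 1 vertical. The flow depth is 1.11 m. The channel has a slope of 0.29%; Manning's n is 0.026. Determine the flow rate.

With bottom width b = 2.99 m and side slope z = 0.49: A = (b + zy)y = (2.99 + 0.49×1.11)×1.11 = 3.923 m²; P = b + 2y√(1+z²) = 2.99 + 2×1.11×1.114 = 5.462 m.
Hydraulic radius R = A/P = 3.923/5.462 = 0.7181 m.
Manning's equation: Q = (1/n) A R^(2/3) S^(1/2) = (1/0.026) × 3.923 × 0.7181^(2/3) × 0.0029^(1/2) = 6.52 m³/s.

Q = 6.52 m³/s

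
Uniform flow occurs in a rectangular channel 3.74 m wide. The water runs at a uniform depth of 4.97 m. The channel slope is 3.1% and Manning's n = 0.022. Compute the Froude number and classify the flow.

Flow area A = b·y = 3.74 × 4.97 = 18.59 m². Wetted perimeter P = b + 2y = 3.74 + 2×4.97 = 13.68 m.
Hydraulic radius R = A/P = 18.59/13.68 = 1.359 m.
V = (1/n) R^(2/3) √S = (1/0.022) × 1.359^(2/3) × √0.031 = 9.818 m/s. Hydraulic depth D_h = A/T = 18.59/3.74 = 4.97 m.
Froude number Fr = V/√(g·D_h) = 9.818/√(9.81×4.97) = 1.41, which is greater than 1, so the flow is supercritical.

supercritical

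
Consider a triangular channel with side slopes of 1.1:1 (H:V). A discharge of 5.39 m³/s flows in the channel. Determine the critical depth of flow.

At critical depth, Q² T / (g A³) = 1, i.e. A³/T = Q²/g = 5.39²/9.81 = 2.961.
Try y = 1.23 m: A³/T = 1.703 — short.
Try y = 1.5 m: A³/T = 4.594 — over.
Try y = 1.37 m: A³/T = 2.92 — matches.

y_c = 1.37 m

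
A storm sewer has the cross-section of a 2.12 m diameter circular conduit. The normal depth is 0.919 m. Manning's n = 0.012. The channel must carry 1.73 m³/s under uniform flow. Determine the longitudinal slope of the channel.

For a circular section of diameter D = 2.12 m at depth y = 0.919 m, the central angle is θ = 2 arccos(1 − 2y/D) = 2.875 rad. Then A = (D²/8)(θ − sin θ) = 1.467 m² and P = Dθ/2 = 3.047 m.
Hydraulic radius R = A/P = 1.467/3.047 = 0.4814 m.
From Manning's equation, S = [nQ / (1 A R^(2/3))]² = [0.012 × 1.73 / (1 × 1.467 × 0.4814^(2/3))]² = 0.000531.

S = 0.000531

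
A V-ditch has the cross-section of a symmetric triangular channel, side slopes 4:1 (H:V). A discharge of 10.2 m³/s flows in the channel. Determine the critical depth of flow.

At critical depth, Q² T / (g A³) = 1, i.e. A³/T = Q²/g = 10.2²/9.81 = 10.61.
Trying y = 1.25 m: A³/T = 24.41 — over.
Trying y = 0.721 m: A³/T = 1.559 — short.
Trying y = 1.06 m: A³/T = 10.71 — close enough.

y_c = 1.06 m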